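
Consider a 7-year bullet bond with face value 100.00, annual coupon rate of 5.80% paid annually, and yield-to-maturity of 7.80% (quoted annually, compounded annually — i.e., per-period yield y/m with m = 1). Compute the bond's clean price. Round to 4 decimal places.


Answer: Price = 89.5157

Derivation:
Coupon per period c = face * coupon_rate / m = 5.800000
Periods per year m = 1; per-period yield y/m = 0.078000
Number of cashflows N = 7
Cashflows (t years, CF_t, discount factor 1/(1+y/m)^(m*t), PV):
  t = 1.0000: CF_t = 5.800000, DF = 0.927644, PV = 5.380334
  t = 2.0000: CF_t = 5.800000, DF = 0.860523, PV = 4.991033
  t = 3.0000: CF_t = 5.800000, DF = 0.798259, PV = 4.629901
  t = 4.0000: CF_t = 5.800000, DF = 0.740500, PV = 4.294899
  t = 5.0000: CF_t = 5.800000, DF = 0.686920, PV = 3.984136
  t = 6.0000: CF_t = 5.800000, DF = 0.637217, PV = 3.695859
  t = 7.0000: CF_t = 105.800000, DF = 0.591111, PV = 62.539491
Price P = sum_t PV_t = 89.515654


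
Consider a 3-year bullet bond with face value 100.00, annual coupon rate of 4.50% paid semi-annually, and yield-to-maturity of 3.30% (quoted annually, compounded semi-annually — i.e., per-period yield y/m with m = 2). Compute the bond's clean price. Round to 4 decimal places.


Answer: Price = 103.4009

Derivation:
Coupon per period c = face * coupon_rate / m = 2.250000
Periods per year m = 2; per-period yield y/m = 0.016500
Number of cashflows N = 6
Cashflows (t years, CF_t, discount factor 1/(1+y/m)^(m*t), PV):
  t = 0.5000: CF_t = 2.250000, DF = 0.983768, PV = 2.213478
  t = 1.0000: CF_t = 2.250000, DF = 0.967799, PV = 2.177548
  t = 1.5000: CF_t = 2.250000, DF = 0.952090, PV = 2.142202
  t = 2.0000: CF_t = 2.250000, DF = 0.936635, PV = 2.107429
  t = 2.5000: CF_t = 2.250000, DF = 0.921432, PV = 2.073221
  t = 3.0000: CF_t = 102.250000, DF = 0.906475, PV = 92.687041
Price P = sum_t PV_t = 103.400919


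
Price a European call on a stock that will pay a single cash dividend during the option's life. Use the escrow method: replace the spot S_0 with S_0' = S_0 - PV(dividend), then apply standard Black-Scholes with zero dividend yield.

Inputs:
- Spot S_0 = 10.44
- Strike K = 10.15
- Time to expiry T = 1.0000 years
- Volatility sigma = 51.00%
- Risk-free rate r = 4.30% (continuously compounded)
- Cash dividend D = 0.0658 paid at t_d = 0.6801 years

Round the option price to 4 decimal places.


PV(D) = D * exp(-r * t_d) = 0.0658 * 0.97117918 = 0.06390359
S_0' = S_0 - PV(D) = 10.4400 - 0.06390359 = 10.37609641
d1 = (ln(S_0'/K) + (r + sigma^2/2)*T) / (sigma*sqrt(T)) = 0.38251183
d2 = d1 - sigma*sqrt(T) = -0.12748817
exp(-rT) = 0.95791139
N(d1) = 0.64895912; N(d2) = 0.44927702
C = S_0' * N(d1) - K * exp(-rT) * N(d2) = 10.37609641 * 0.64895912 - 10.1500 * 0.95791139 * 0.44927702 = 2.3654

Answer: Price = 2.3654


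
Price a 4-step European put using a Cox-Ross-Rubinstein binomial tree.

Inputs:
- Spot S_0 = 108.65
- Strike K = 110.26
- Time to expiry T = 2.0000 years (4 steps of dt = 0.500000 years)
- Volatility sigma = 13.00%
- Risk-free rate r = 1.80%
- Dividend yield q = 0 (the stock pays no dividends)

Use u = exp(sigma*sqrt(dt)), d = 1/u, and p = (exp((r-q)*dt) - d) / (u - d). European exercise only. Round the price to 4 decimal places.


Answer: Price = V(0,0) = 6.5726

Derivation:
dt = T/N = 0.500000
u = exp(sigma*sqrt(dt)) = 1.096281; d = 1/u = 0.912175
p = (exp((r-q)*dt) - d) / (u - d) = 0.526141
Discount per step: exp(-r*dt) = 0.991040
Stock lattice S(k, i) with i counting down-moves:
  k=0: S(0,0) = 108.6500
  k=1: S(1,0) = 119.1110; S(1,1) = 99.1078
  k=2: S(2,0) = 130.5791; S(2,1) = 108.6500; S(2,2) = 90.4036
  k=3: S(3,0) = 143.1515; S(3,1) = 119.1110; S(3,2) = 99.1078; S(3,3) = 82.4639
  k=4: S(4,0) = 156.9343; S(4,1) = 130.5791; S(4,2) = 108.6500; S(4,3) = 90.4036; S(4,4) = 75.2214
Terminal payoffs V(N, i) = max(K - S_T, 0):
  V(4,0) = 0.000000; V(4,1) = 0.000000; V(4,2) = 1.610000; V(4,3) = 19.856413; V(4,4) = 35.038569
Backward induction: V(k, i) = exp(-r*dt) * [p * V(k+1, i) + (1-p) * V(k+1, i+1)].
  V(3,0) = exp(-r*dt) * [p*0.000000 + (1-p)*0.000000] = 0.000000
  V(3,1) = exp(-r*dt) * [p*0.000000 + (1-p)*1.610000] = 0.756078
  V(3,2) = exp(-r*dt) * [p*1.610000 + (1-p)*19.856413] = 10.164344
  V(3,3) = exp(-r*dt) * [p*19.856413 + (1-p)*35.038569] = 26.808258
  V(2,0) = exp(-r*dt) * [p*0.000000 + (1-p)*0.756078] = 0.355065
  V(2,1) = exp(-r*dt) * [p*0.756078 + (1-p)*10.164344] = 5.167556
  V(2,2) = exp(-r*dt) * [p*10.164344 + (1-p)*26.808258] = 17.889489
  V(1,0) = exp(-r*dt) * [p*0.355065 + (1-p)*5.167556] = 2.611896
  V(1,1) = exp(-r*dt) * [p*5.167556 + (1-p)*17.889489] = 11.095653
  V(0,0) = exp(-r*dt) * [p*2.611896 + (1-p)*11.095653] = 6.572585


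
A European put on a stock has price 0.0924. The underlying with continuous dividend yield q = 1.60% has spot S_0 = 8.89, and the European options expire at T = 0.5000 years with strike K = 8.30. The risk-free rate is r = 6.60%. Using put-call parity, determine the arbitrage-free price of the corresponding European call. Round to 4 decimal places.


Answer: Call price = 0.8810

Derivation:
Put-call parity: C - P = S_0 * exp(-qT) - K * exp(-rT).
S_0 * exp(-qT) = 8.8900 * 0.99203191 = 8.81916372
K * exp(-rT) = 8.3000 * 0.96753856 = 8.03057004
C = P + S*exp(-qT) - K*exp(-rT)
C = 0.0924 + 8.81916372 - 8.03057004 = 0.8810


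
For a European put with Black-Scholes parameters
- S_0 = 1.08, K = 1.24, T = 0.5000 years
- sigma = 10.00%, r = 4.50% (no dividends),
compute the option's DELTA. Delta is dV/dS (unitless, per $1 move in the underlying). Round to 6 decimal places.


Answer: Delta = -0.945221

Derivation:
d1 = -1.6001874327; d2 = -1.6708981108
phi(d1) = 0.1108875734; exp(-qT) = 1.0000000000; exp(-rT) = 0.9777512372
N(-d1) = 0.9452214954
Delta = -exp(-qT) * N(-d1) = -1.0000000000 * 0.9452214954 = -0.945221


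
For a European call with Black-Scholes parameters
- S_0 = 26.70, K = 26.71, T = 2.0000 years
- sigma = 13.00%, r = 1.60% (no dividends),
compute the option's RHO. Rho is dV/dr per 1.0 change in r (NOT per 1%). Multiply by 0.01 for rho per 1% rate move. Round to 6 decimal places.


Answer: Rho = 27.520260

Derivation:
d1 = 0.2639441322; d2 = 0.0800963691
phi(d1) = 0.3852850667; exp(-qT) = 1.0000000000; exp(-rT) = 0.9685065821
N(d2) = 0.5319196947
Rho = K*T*exp(-rT)*N(d2) = 26.7100 * 2.0000 * 0.9685065821 * 0.5319196947 = 27.520260


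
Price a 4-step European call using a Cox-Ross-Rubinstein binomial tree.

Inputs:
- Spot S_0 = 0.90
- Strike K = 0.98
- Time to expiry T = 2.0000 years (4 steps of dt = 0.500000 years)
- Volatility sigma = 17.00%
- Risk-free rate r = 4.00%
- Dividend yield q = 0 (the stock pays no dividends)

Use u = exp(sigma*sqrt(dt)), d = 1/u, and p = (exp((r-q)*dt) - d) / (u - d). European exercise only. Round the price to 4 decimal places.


dt = T/N = 0.500000
u = exp(sigma*sqrt(dt)) = 1.127732; d = 1/u = 0.886736
p = (exp((r-q)*dt) - d) / (u - d) = 0.553809
Discount per step: exp(-r*dt) = 0.980199
Stock lattice S(k, i) with i counting down-moves:
  k=0: S(0,0) = 0.9000
  k=1: S(1,0) = 1.0150; S(1,1) = 0.7981
  k=2: S(2,0) = 1.1446; S(2,1) = 0.9000; S(2,2) = 0.7077
  k=3: S(3,0) = 1.2908; S(3,1) = 1.0150; S(3,2) = 0.7981; S(3,3) = 0.6275
  k=4: S(4,0) = 1.4557; S(4,1) = 1.1446; S(4,2) = 0.9000; S(4,3) = 0.7077; S(4,4) = 0.5564
Terminal payoffs V(N, i) = max(S_T - K, 0):
  V(4,0) = 0.475678; V(4,1) = 0.164601; V(4,2) = 0.000000; V(4,3) = 0.000000; V(4,4) = 0.000000
Backward induction: V(k, i) = exp(-r*dt) * [p * V(k+1, i) + (1-p) * V(k+1, i+1)].
  V(3,0) = exp(-r*dt) * [p*0.475678 + (1-p)*0.164601] = 0.330208
  V(3,1) = exp(-r*dt) * [p*0.164601 + (1-p)*0.000000] = 0.089352
  V(3,2) = exp(-r*dt) * [p*0.000000 + (1-p)*0.000000] = 0.000000
  V(3,3) = exp(-r*dt) * [p*0.000000 + (1-p)*0.000000] = 0.000000
  V(2,0) = exp(-r*dt) * [p*0.330208 + (1-p)*0.089352] = 0.218329
  V(2,1) = exp(-r*dt) * [p*0.089352 + (1-p)*0.000000] = 0.048504
  V(2,2) = exp(-r*dt) * [p*0.000000 + (1-p)*0.000000] = 0.000000
  V(1,0) = exp(-r*dt) * [p*0.218329 + (1-p)*0.048504] = 0.139732
  V(1,1) = exp(-r*dt) * [p*0.048504 + (1-p)*0.000000] = 0.026330
  V(0,0) = exp(-r*dt) * [p*0.139732 + (1-p)*0.026330] = 0.087368

Answer: Price = V(0,0) = 0.0874


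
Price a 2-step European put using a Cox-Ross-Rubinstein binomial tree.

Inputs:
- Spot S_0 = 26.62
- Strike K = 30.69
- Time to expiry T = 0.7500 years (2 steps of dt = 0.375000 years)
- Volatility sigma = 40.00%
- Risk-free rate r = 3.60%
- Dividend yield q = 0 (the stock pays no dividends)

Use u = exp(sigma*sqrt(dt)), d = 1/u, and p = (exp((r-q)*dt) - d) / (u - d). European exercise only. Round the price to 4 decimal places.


dt = T/N = 0.375000
u = exp(sigma*sqrt(dt)) = 1.277556; d = 1/u = 0.782744
p = (exp((r-q)*dt) - d) / (u - d) = 0.466535
Discount per step: exp(-r*dt) = 0.986591
Stock lattice S(k, i) with i counting down-moves:
  k=0: S(0,0) = 26.6200
  k=1: S(1,0) = 34.0085; S(1,1) = 20.8367
  k=2: S(2,0) = 43.4478; S(2,1) = 26.6200; S(2,2) = 16.3098
Terminal payoffs V(N, i) = max(K - S_T, 0):
  V(2,0) = 0.000000; V(2,1) = 4.070000; V(2,2) = 14.380221
Backward induction: V(k, i) = exp(-r*dt) * [p * V(k+1, i) + (1-p) * V(k+1, i+1)].
  V(1,0) = exp(-r*dt) * [p*0.000000 + (1-p)*4.070000] = 2.142087
  V(1,1) = exp(-r*dt) * [p*4.070000 + (1-p)*14.380221] = 9.441811
  V(0,0) = exp(-r*dt) * [p*2.142087 + (1-p)*9.441811] = 5.955291

Answer: Price = V(0,0) = 5.9553


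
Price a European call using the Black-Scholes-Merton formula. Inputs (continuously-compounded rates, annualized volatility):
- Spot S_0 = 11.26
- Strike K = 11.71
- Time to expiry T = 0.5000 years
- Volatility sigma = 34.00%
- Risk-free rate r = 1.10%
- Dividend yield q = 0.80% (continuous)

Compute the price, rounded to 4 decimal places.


d1 = (ln(S/K) + (r - q + 0.5*sigma^2) * T) / (sigma * sqrt(T)) = -0.03654725
d2 = d1 - sigma * sqrt(T) = -0.27696356
exp(-rT) = 0.99451510; exp(-qT) = 0.99600799
C = S_0 * exp(-qT) * N(d1) - K * exp(-rT) * N(d2)
N(d1) = 0.48542300; N(d2) = 0.39090405
C = 11.2600 * 0.99600799 * 0.48542300 - 11.7100 * 0.99451510 * 0.39090405 = 0.8917

Answer: Price = 0.8917


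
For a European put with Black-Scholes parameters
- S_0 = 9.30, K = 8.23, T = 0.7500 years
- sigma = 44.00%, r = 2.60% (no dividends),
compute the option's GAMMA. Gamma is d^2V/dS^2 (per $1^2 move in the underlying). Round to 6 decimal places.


Answer: Gamma = 0.096105

Derivation:
d1 = 0.5624661411; d2 = 0.1814149635
phi(d1) = 0.3405740805; exp(-qT) = 1.0000000000; exp(-rT) = 0.9806888952
Gamma = exp(-qT) * phi(d1) / (S * sigma * sqrt(T)) = 1.0000000000 * 0.3405740805 / (9.3000 * 0.4400 * 0.8660254038) = 0.096105


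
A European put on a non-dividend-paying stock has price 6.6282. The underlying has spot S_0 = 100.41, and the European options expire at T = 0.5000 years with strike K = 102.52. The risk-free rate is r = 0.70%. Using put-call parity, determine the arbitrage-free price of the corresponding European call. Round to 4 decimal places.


Put-call parity: C - P = S_0 * exp(-qT) - K * exp(-rT).
S_0 * exp(-qT) = 100.4100 * 1.00000000 = 100.41000000
K * exp(-rT) = 102.5200 * 0.99650612 = 102.16180720
C = P + S*exp(-qT) - K*exp(-rT)
C = 6.6282 + 100.41000000 - 102.16180720 = 4.8764

Answer: Call price = 4.8764


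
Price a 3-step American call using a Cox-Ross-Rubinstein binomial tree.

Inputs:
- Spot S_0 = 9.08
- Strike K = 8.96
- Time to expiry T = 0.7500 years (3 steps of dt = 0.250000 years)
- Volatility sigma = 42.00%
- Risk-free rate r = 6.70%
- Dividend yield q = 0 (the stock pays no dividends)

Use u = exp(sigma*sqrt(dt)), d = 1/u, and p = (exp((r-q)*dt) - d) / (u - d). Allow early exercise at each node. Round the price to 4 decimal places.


Answer: Price = V(0,0) = 1.6710

Derivation:
dt = T/N = 0.250000
u = exp(sigma*sqrt(dt)) = 1.233678; d = 1/u = 0.810584
p = (exp((r-q)*dt) - d) / (u - d) = 0.487615
Discount per step: exp(-r*dt) = 0.983390
Stock lattice S(k, i) with i counting down-moves:
  k=0: S(0,0) = 9.0800
  k=1: S(1,0) = 11.2018; S(1,1) = 7.3601
  k=2: S(2,0) = 13.8194; S(2,1) = 9.0800; S(2,2) = 5.9660
  k=3: S(3,0) = 17.0487; S(3,1) = 11.2018; S(3,2) = 7.3601; S(3,3) = 4.8359
Terminal payoffs V(N, i) = max(S_T - K, 0):
  V(3,0) = 8.088704; V(3,1) = 2.241797; V(3,2) = 0.000000; V(3,3) = 0.000000
Backward induction: V(k, i) = exp(-r*dt) * [p * V(k+1, i) + (1-p) * V(k+1, i+1)]; then take max(V_cont, immediate exercise) for American.
  V(2,0) = exp(-r*dt) * [p*8.088704 + (1-p)*2.241797] = 5.008241; exercise = 4.859411; V(2,0) = max -> 5.008241
  V(2,1) = exp(-r*dt) * [p*2.241797 + (1-p)*0.000000] = 1.074976; exercise = 0.120000; V(2,1) = max -> 1.074976
  V(2,2) = exp(-r*dt) * [p*0.000000 + (1-p)*0.000000] = 0.000000; exercise = 0.000000; V(2,2) = max -> 0.000000
  V(1,0) = exp(-r*dt) * [p*5.008241 + (1-p)*1.074976] = 2.943181; exercise = 2.241797; V(1,0) = max -> 2.943181
  V(1,1) = exp(-r*dt) * [p*1.074976 + (1-p)*0.000000] = 0.515467; exercise = 0.000000; V(1,1) = max -> 0.515467
  V(0,0) = exp(-r*dt) * [p*2.943181 + (1-p)*0.515467] = 1.671031; exercise = 0.120000; V(0,0) = max -> 1.671031


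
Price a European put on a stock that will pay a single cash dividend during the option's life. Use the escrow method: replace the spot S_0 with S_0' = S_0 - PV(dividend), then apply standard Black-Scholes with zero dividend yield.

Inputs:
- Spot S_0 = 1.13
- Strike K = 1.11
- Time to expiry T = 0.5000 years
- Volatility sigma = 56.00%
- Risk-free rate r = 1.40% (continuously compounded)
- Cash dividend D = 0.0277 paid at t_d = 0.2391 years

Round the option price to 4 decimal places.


Answer: Price = 0.1729

Derivation:
PV(D) = D * exp(-r * t_d) = 0.0277 * 0.99665820 = 0.02760743
S_0' = S_0 - PV(D) = 1.1300 - 0.02760743 = 1.10239257
d1 = (ln(S_0'/K) + (r + sigma^2/2)*T) / (sigma*sqrt(T)) = 0.19830018
d2 = d1 - sigma*sqrt(T) = -0.19767962
exp(-rT) = 0.99302444
N(-d1) = 0.42140511; N(-d2) = 0.57835213
P = K * exp(-rT) * N(-d2) - S_0' * N(-d1) = 1.1100 * 0.99302444 * 0.57835213 - 1.10239257 * 0.42140511 = 0.1729


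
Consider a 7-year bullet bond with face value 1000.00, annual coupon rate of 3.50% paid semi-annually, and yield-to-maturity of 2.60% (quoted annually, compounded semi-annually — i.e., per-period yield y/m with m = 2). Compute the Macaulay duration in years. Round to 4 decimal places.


Coupon per period c = face * coupon_rate / m = 17.500000
Periods per year m = 2; per-period yield y/m = 0.013000
Number of cashflows N = 14
Cashflows (t years, CF_t, discount factor 1/(1+y/m)^(m*t), PV):
  t = 0.5000: CF_t = 17.500000, DF = 0.987167, PV = 17.275420
  t = 1.0000: CF_t = 17.500000, DF = 0.974498, PV = 17.053721
  t = 1.5000: CF_t = 17.500000, DF = 0.961992, PV = 16.834868
  t = 2.0000: CF_t = 17.500000, DF = 0.949647, PV = 16.618823
  t = 2.5000: CF_t = 17.500000, DF = 0.937460, PV = 16.405551
  t = 3.0000: CF_t = 17.500000, DF = 0.925429, PV = 16.195016
  t = 3.5000: CF_t = 17.500000, DF = 0.913553, PV = 15.987182
  t = 4.0000: CF_t = 17.500000, DF = 0.901829, PV = 15.782016
  t = 4.5000: CF_t = 17.500000, DF = 0.890256, PV = 15.579483
  t = 5.0000: CF_t = 17.500000, DF = 0.878831, PV = 15.379549
  t = 5.5000: CF_t = 17.500000, DF = 0.867553, PV = 15.182180
  t = 6.0000: CF_t = 17.500000, DF = 0.856420, PV = 14.987345
  t = 6.5000: CF_t = 17.500000, DF = 0.845429, PV = 14.795010
  t = 7.0000: CF_t = 1017.500000, DF = 0.834580, PV = 849.184743
Price P = sum_t PV_t = 1057.260908
Macaulay numerator sum_t t * PV_t:
  t * PV_t at t = 0.5000: 8.637710
  t * PV_t at t = 1.0000: 17.053721
  t * PV_t at t = 1.5000: 25.252302
  t * PV_t at t = 2.0000: 33.237646
  t * PV_t at t = 2.5000: 41.013878
  t * PV_t at t = 3.0000: 48.585047
  t * PV_t at t = 3.5000: 55.955139
  t * PV_t at t = 4.0000: 63.128065
  t * PV_t at t = 4.5000: 70.107673
  t * PV_t at t = 5.0000: 76.897744
  t * PV_t at t = 5.5000: 83.501993
  t * PV_t at t = 6.0000: 89.924070
  t * PV_t at t = 6.5000: 96.167564
  t * PV_t at t = 7.0000: 5944.293202
Macaulay duration D = (sum_t t * PV_t) / P = 6653.755754 / 1057.260908 = 6.293391

Answer: Macaulay duration = 6.2934 years


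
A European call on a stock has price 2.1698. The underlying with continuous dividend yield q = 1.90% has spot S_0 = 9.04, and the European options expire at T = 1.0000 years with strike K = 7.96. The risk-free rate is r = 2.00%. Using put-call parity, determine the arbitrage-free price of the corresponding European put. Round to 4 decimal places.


Answer: Put price = 1.1023

Derivation:
Put-call parity: C - P = S_0 * exp(-qT) - K * exp(-rT).
S_0 * exp(-qT) = 9.0400 * 0.98117936 = 8.86986143
K * exp(-rT) = 7.9600 * 0.98019867 = 7.80238144
P = C - S*exp(-qT) + K*exp(-rT)
P = 2.1698 - 8.86986143 + 7.80238144 = 1.1023


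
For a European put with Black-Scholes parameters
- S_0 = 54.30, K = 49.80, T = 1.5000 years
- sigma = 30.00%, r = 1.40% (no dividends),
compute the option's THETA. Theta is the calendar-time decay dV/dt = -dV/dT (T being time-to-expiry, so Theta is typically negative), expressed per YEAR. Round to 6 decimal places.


d1 = 0.4763148282; d2 = 0.1088913668
phi(d1) = 0.3561595619; exp(-qT) = 1.0000000000; exp(-rT) = 0.9792189646
Theta = -S*exp(-qT)*phi(d1)*sigma/(2*sqrt(T)) + r*K*exp(-rT)*N(-d2) - q*S*exp(-qT)*N(-d1)
N(-d1) = 0.3169250515; N(-d2) = 0.4566443271; sqrt(T) = 1.2247448714
Term 1 = -54.3000 * 1.0000000000 * 0.3561595619 * 0.3000 / (2 * 1.2247448714) = -2.3685909608
Term 2 = 0.0140 * 49.8000 * 0.9792189646 * 0.4566443271 = 0.3117563162
Term 3 = 0 (no dividend yield, q = 0)
Theta = -2.3685909608 + (0.3117563162) + (0.0000000000) = -2.056835

Answer: Theta = -2.056835


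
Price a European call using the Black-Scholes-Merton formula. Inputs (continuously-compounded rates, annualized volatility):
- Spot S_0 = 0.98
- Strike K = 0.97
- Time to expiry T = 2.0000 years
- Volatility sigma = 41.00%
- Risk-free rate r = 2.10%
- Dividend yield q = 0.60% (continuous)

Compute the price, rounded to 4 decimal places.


Answer: Price = 0.2361

Derivation:
d1 = (ln(S/K) + (r - q + 0.5*sigma^2) * T) / (sigma * sqrt(T)) = 0.35934218
d2 = d1 - sigma * sqrt(T) = -0.22048538
exp(-rT) = 0.95886978; exp(-qT) = 0.98807171
C = S_0 * exp(-qT) * N(d1) - K * exp(-rT) * N(d2)
N(d1) = 0.64033044; N(d2) = 0.41274658
C = 0.9800 * 0.98807171 * 0.64033044 - 0.9700 * 0.95886978 * 0.41274658 = 0.2361


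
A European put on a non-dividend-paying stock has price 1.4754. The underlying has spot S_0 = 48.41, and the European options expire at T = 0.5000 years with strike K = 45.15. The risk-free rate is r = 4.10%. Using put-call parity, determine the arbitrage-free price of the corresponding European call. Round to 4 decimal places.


Put-call parity: C - P = S_0 * exp(-qT) - K * exp(-rT).
S_0 * exp(-qT) = 48.4100 * 1.00000000 = 48.41000000
K * exp(-rT) = 45.1500 * 0.97970870 = 44.23384765
C = P + S*exp(-qT) - K*exp(-rT)
C = 1.4754 + 48.41000000 - 44.23384765 = 5.6516

Answer: Call price = 5.6516


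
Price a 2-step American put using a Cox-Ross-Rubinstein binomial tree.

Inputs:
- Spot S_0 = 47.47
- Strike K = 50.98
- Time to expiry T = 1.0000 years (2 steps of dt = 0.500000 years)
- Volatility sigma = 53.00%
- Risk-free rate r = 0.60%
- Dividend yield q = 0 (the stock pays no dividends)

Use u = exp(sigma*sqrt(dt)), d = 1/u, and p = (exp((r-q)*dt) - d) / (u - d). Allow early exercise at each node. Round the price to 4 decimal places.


dt = T/N = 0.500000
u = exp(sigma*sqrt(dt)) = 1.454652; d = 1/u = 0.687450
p = (exp((r-q)*dt) - d) / (u - d) = 0.411306
Discount per step: exp(-r*dt) = 0.997004
Stock lattice S(k, i) with i counting down-moves:
  k=0: S(0,0) = 47.4700
  k=1: S(1,0) = 69.0523; S(1,1) = 32.6332
  k=2: S(2,0) = 100.4471; S(2,1) = 47.4700; S(2,2) = 22.4337
Terminal payoffs V(N, i) = max(K - S_T, 0):
  V(2,0) = 0.000000; V(2,1) = 3.510000; V(2,2) = 28.546290
Backward induction: V(k, i) = exp(-r*dt) * [p * V(k+1, i) + (1-p) * V(k+1, i+1)]; then take max(V_cont, immediate exercise) for American.
  V(1,0) = exp(-r*dt) * [p*0.000000 + (1-p)*3.510000] = 2.060127; exercise = 0.000000; V(1,0) = max -> 2.060127
  V(1,1) = exp(-r*dt) * [p*3.510000 + (1-p)*28.546290] = 18.194051; exercise = 18.346762; V(1,1) = max -> 18.346762
  V(0,0) = exp(-r*dt) * [p*2.060127 + (1-p)*18.346762] = 11.613081; exercise = 3.510000; V(0,0) = max -> 11.613081

Answer: Price = V(0,0) = 11.6131


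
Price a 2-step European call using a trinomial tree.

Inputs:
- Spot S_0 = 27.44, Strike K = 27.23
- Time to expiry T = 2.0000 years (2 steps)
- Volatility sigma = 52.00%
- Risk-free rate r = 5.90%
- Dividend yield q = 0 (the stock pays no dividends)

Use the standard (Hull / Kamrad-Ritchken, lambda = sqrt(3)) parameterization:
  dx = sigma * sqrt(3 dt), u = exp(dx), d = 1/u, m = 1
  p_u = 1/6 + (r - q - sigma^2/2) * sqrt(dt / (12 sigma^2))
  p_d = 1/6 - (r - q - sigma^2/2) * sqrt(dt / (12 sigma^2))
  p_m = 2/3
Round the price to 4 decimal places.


dt = T/N = 1.000000; dx = sigma*sqrt(3*dt) = 0.900666
u = exp(dx) = 2.461243; d = 1/u = 0.406299
p_u = 0.124365, p_m = 0.666667, p_d = 0.208969
Discount per step: exp(-r*dt) = 0.942707
Stock lattice S(k, j) with j the centered position index:
  k=0: S(0,+0) = 27.4400
  k=1: S(1,-1) = 11.1488; S(1,+0) = 27.4400; S(1,+1) = 67.5365
  k=2: S(2,-2) = 4.5298; S(2,-1) = 11.1488; S(2,+0) = 27.4400; S(2,+1) = 67.5365; S(2,+2) = 166.2237
Terminal payoffs V(N, j) = max(S_T - K, 0):
  V(2,-2) = 0.000000; V(2,-1) = 0.000000; V(2,+0) = 0.210000; V(2,+1) = 40.306502; V(2,+2) = 138.993728
Backward induction: V(k, j) = exp(-r*dt) * [p_u * V(k+1, j+1) + p_m * V(k+1, j) + p_d * V(k+1, j-1)]
  V(1,-1) = exp(-r*dt) * [p_u*0.210000 + p_m*0.000000 + p_d*0.000000] = 0.024620
  V(1,+0) = exp(-r*dt) * [p_u*40.306502 + p_m*0.210000 + p_d*0.000000] = 4.857489
  V(1,+1) = exp(-r*dt) * [p_u*138.993728 + p_m*40.306502 + p_d*0.210000] = 41.668386
  V(0,+0) = exp(-r*dt) * [p_u*41.668386 + p_m*4.857489 + p_d*0.024620] = 7.942819

Answer: Price = V(0,0) = 7.9428


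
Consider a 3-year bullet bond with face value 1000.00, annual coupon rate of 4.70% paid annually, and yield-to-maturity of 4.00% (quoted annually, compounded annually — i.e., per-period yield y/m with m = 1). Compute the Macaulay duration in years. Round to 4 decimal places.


Coupon per period c = face * coupon_rate / m = 47.000000
Periods per year m = 1; per-period yield y/m = 0.040000
Number of cashflows N = 3
Cashflows (t years, CF_t, discount factor 1/(1+y/m)^(m*t), PV):
  t = 1.0000: CF_t = 47.000000, DF = 0.961538, PV = 45.192308
  t = 2.0000: CF_t = 47.000000, DF = 0.924556, PV = 43.454142
  t = 3.0000: CF_t = 1047.000000, DF = 0.888996, PV = 930.779188
Price P = sum_t PV_t = 1019.425637
Macaulay numerator sum_t t * PV_t:
  t * PV_t at t = 1.0000: 45.192308
  t * PV_t at t = 2.0000: 86.908284
  t * PV_t at t = 3.0000: 2792.337563
Macaulay duration D = (sum_t t * PV_t) / P = 2924.438154 / 1019.425637 = 2.868712

Answer: Macaulay duration = 2.8687 years


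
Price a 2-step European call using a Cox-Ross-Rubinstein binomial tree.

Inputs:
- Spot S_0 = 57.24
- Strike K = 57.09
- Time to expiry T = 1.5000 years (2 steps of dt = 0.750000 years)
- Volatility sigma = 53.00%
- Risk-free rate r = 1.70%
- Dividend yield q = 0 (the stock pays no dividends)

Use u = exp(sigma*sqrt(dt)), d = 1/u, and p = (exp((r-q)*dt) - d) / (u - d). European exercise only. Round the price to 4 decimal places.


Answer: Price = V(0,0) = 13.5720

Derivation:
dt = T/N = 0.750000
u = exp(sigma*sqrt(dt)) = 1.582480; d = 1/u = 0.631919
p = (exp((r-q)*dt) - d) / (u - d) = 0.400724
Discount per step: exp(-r*dt) = 0.987331
Stock lattice S(k, i) with i counting down-moves:
  k=0: S(0,0) = 57.2400
  k=1: S(1,0) = 90.5812; S(1,1) = 36.1711
  k=2: S(2,0) = 143.3429; S(2,1) = 57.2400; S(2,2) = 22.8572
Terminal payoffs V(N, i) = max(S_T - K, 0):
  V(2,0) = 86.252932; V(2,1) = 0.150000; V(2,2) = 0.000000
Backward induction: V(k, i) = exp(-r*dt) * [p * V(k+1, i) + (1-p) * V(k+1, i+1)].
  V(1,0) = exp(-r*dt) * [p*86.252932 + (1-p)*0.150000] = 34.214453
  V(1,1) = exp(-r*dt) * [p*0.150000 + (1-p)*0.000000] = 0.059347
  V(0,0) = exp(-r*dt) * [p*34.214453 + (1-p)*0.059347] = 13.571955


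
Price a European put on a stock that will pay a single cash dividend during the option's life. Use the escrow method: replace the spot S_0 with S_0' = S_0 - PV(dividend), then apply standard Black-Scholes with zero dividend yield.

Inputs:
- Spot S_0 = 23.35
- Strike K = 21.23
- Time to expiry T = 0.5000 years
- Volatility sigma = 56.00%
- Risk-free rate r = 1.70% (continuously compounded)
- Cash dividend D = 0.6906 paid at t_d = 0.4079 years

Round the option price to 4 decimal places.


PV(D) = D * exp(-r * t_d) = 0.6906 * 0.99308969 = 0.68582774
S_0' = S_0 - PV(D) = 23.3500 - 0.68582774 = 22.66417226
d1 = (ln(S_0'/K) + (r + sigma^2/2)*T) / (sigma*sqrt(T)) = 0.38454004
d2 = d1 - sigma*sqrt(T) = -0.01143976
exp(-rT) = 0.99153602
N(-d1) = 0.35028911; N(-d2) = 0.50456370
P = K * exp(-rT) * N(-d2) - S_0' * N(-d1) = 21.2300 * 0.99153602 * 0.50456370 - 22.66417226 * 0.35028911 = 2.6822

Answer: Price = 2.6822


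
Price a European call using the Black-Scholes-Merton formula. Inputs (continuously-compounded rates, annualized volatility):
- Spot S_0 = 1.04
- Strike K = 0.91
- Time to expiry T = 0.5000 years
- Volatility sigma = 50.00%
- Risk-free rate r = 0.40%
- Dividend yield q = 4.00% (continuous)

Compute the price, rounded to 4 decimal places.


d1 = (ln(S/K) + (r - q + 0.5*sigma^2) * T) / (sigma * sqrt(T)) = 0.50354882
d2 = d1 - sigma * sqrt(T) = 0.14999543
exp(-rT) = 0.99800200; exp(-qT) = 0.98019867
C = S_0 * exp(-qT) * N(d1) - K * exp(-rT) * N(d2)
N(d1) = 0.69271077; N(d2) = 0.55961589
C = 1.0400 * 0.98019867 * 0.69271077 - 0.9100 * 0.99800200 * 0.55961589 = 0.1979

Answer: Price = 0.1979


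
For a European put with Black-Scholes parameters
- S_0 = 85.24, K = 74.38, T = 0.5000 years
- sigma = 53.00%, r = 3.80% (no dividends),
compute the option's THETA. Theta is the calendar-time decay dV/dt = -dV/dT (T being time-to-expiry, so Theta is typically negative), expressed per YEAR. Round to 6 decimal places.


Answer: Theta = -9.496172

Derivation:
d1 = 0.6017311103; d2 = 0.2269645163
phi(d1) = 0.3328781747; exp(-qT) = 1.0000000000; exp(-rT) = 0.9811793622
Theta = -S*exp(-qT)*phi(d1)*sigma/(2*sqrt(T)) + r*K*exp(-rT)*N(-d2) - q*S*exp(-qT)*N(-d1)
N(-d1) = 0.2736765690; N(-d2) = 0.4102256670; sqrt(T) = 0.7071067812
Term 1 = -85.2400 * 1.0000000000 * 0.3328781747 * 0.5300 / (2 * 0.7071067812) = -10.6338280680
Term 2 = 0.0380 * 74.3800 * 0.9811793622 * 0.4102256670 = 1.1376561144
Term 3 = 0 (no dividend yield, q = 0)
Theta = -10.6338280680 + (1.1376561144) + (0.0000000000) = -9.496172


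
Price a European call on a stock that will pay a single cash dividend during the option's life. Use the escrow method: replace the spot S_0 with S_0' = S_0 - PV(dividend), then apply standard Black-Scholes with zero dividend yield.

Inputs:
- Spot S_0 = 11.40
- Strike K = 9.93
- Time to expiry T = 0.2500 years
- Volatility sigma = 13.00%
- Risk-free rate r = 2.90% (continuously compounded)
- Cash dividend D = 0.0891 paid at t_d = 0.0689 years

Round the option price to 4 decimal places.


Answer: Price = 1.4571

Derivation:
PV(D) = D * exp(-r * t_d) = 0.0891 * 0.99800389 = 0.08892215
S_0' = S_0 - PV(D) = 11.4000 - 0.08892215 = 11.31107785
d1 = (ln(S_0'/K) + (r + sigma^2/2)*T) / (sigma*sqrt(T)) = 2.14745551
d2 = d1 - sigma*sqrt(T) = 2.08245551
exp(-rT) = 0.99277622
N(d1) = 0.98412148; N(d2) = 0.98134956
C = S_0' * N(d1) - K * exp(-rT) * N(d2) = 11.31107785 * 0.98412148 - 9.9300 * 0.99277622 * 0.98134956 = 1.4571


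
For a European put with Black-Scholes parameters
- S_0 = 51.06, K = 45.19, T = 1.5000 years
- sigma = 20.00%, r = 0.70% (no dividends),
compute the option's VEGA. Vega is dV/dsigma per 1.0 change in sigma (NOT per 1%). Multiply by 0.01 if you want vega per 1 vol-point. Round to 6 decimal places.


Answer: Vega = 20.013421

Derivation:
d1 = 0.6639161845; d2 = 0.4189672102
phi(d1) = 0.3200330897; exp(-qT) = 1.0000000000; exp(-rT) = 0.9895549326
Vega = S * exp(-qT) * phi(d1) * sqrt(T) = 51.0600 * 1.0000000000 * 0.3200330897 * 1.2247448714 = 20.013421


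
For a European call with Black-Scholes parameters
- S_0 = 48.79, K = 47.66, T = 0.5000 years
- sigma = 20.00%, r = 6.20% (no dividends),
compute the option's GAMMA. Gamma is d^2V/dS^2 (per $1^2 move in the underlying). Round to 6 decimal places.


d1 = 0.4556094205; d2 = 0.3141880642
phi(d1) = 0.3596123960; exp(-qT) = 1.0000000000; exp(-rT) = 0.9694755731
Gamma = exp(-qT) * phi(d1) / (S * sigma * sqrt(T)) = 1.0000000000 * 0.3596123960 / (48.7900 * 0.2000 * 0.7071067812) = 0.052118

Answer: Gamma = 0.052118


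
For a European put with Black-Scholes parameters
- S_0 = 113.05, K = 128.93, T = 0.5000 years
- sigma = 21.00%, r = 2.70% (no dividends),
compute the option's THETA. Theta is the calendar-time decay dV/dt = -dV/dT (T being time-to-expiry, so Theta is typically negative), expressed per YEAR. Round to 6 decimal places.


d1 = -0.7199991743; d2 = -0.8684915983
phi(d1) = 0.3078514435; exp(-qT) = 1.0000000000; exp(-rT) = 0.9865907163
Theta = -S*exp(-qT)*phi(d1)*sigma/(2*sqrt(T)) + r*K*exp(-rT)*N(-d2) - q*S*exp(-qT)*N(-d1)
N(-d1) = 0.7642372480; N(-d2) = 0.8074373651; sqrt(T) = 0.7071067812
Term 1 = -113.0500 * 1.0000000000 * 0.3078514435 * 0.2100 / (2 * 0.7071067812) = -5.1679232817
Term 2 = 0.0270 * 128.9300 * 0.9865907163 * 0.8074373651 = 2.7730877626
Term 3 = 0 (no dividend yield, q = 0)
Theta = -5.1679232817 + (2.7730877626) + (0.0000000000) = -2.394836

Answer: Theta = -2.394836


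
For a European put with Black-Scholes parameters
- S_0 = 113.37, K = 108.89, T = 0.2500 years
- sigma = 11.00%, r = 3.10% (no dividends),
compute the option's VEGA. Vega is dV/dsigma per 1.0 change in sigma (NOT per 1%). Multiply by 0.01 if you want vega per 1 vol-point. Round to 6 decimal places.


Answer: Vega = 15.063021

Derivation:
d1 = 0.9014746849; d2 = 0.8464746849
phi(d1) = 0.2657320425; exp(-qT) = 1.0000000000; exp(-rT) = 0.9922799538
Vega = S * exp(-qT) * phi(d1) * sqrt(T) = 113.3700 * 1.0000000000 * 0.2657320425 * 0.5000000000 = 15.063021


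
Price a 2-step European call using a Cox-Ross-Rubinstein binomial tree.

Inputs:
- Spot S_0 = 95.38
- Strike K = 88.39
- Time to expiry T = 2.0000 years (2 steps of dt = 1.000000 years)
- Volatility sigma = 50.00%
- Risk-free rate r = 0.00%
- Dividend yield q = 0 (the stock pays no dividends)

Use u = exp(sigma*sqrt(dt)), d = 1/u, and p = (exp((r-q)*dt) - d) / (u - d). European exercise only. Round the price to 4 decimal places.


Answer: Price = V(0,0) = 27.6420

Derivation:
dt = T/N = 1.000000
u = exp(sigma*sqrt(dt)) = 1.648721; d = 1/u = 0.606531
p = (exp((r-q)*dt) - d) / (u - d) = 0.377541
Discount per step: exp(-r*dt) = 1.000000
Stock lattice S(k, i) with i counting down-moves:
  k=0: S(0,0) = 95.3800
  k=1: S(1,0) = 157.2550; S(1,1) = 57.8509
  k=2: S(2,0) = 259.2697; S(2,1) = 95.3800; S(2,2) = 35.0883
Terminal payoffs V(N, i) = max(S_T - K, 0):
  V(2,0) = 170.879721; V(2,1) = 6.990000; V(2,2) = 0.000000
Backward induction: V(k, i) = exp(-r*dt) * [p * V(k+1, i) + (1-p) * V(k+1, i+1)].
  V(1,0) = exp(-r*dt) * [p*170.879721 + (1-p)*6.990000] = 68.865035
  V(1,1) = exp(-r*dt) * [p*6.990000 + (1-p)*0.000000] = 2.639009
  V(0,0) = exp(-r*dt) * [p*68.865035 + (1-p)*2.639009] = 27.642027


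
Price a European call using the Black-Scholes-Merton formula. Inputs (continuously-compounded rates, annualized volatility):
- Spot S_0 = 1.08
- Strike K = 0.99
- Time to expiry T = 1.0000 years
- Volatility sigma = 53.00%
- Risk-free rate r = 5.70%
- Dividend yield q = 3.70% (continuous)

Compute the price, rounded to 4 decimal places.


d1 = (ln(S/K) + (r - q + 0.5*sigma^2) * T) / (sigma * sqrt(T)) = 0.46690826
d2 = d1 - sigma * sqrt(T) = -0.06309174
exp(-rT) = 0.94459407; exp(-qT) = 0.96367614
C = S_0 * exp(-qT) * N(d1) - K * exp(-rT) * N(d2)
N(d1) = 0.67971724; N(d2) = 0.47484673
C = 1.0800 * 0.96367614 * 0.67971724 - 0.9900 * 0.94459407 * 0.47484673 = 0.2634

Answer: Price = 0.2634


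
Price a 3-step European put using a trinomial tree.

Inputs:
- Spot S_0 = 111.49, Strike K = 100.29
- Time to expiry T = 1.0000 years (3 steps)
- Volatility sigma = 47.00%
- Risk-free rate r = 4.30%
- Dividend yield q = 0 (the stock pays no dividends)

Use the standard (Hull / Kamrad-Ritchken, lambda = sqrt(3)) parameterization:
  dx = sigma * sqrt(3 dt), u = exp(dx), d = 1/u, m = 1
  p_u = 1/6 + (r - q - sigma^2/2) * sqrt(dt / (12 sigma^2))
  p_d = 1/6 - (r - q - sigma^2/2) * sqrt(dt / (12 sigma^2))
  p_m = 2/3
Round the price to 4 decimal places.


dt = T/N = 0.333333; dx = sigma*sqrt(3*dt) = 0.470000
u = exp(dx) = 1.599994; d = 1/u = 0.625002
p_u = 0.142748, p_m = 0.666667, p_d = 0.190585
Discount per step: exp(-r*dt) = 0.985769
Stock lattice S(k, j) with j the centered position index:
  k=0: S(0,+0) = 111.4900
  k=1: S(1,-1) = 69.6815; S(1,+0) = 111.4900; S(1,+1) = 178.3834
  k=2: S(2,-2) = 43.5511; S(2,-1) = 69.6815; S(2,+0) = 111.4900; S(2,+1) = 178.3834; S(2,+2) = 285.4123
  k=3: S(3,-3) = 27.2195; S(3,-2) = 43.5511; S(3,-1) = 69.6815; S(3,+0) = 111.4900; S(3,+1) = 178.3834; S(3,+2) = 285.4123; S(3,+3) = 456.6581
Terminal payoffs V(N, j) = max(K - S_T, 0):
  V(3,-3) = 73.070465; V(3,-2) = 56.738903; V(3,-1) = 30.608497; V(3,+0) = 0.000000; V(3,+1) = 0.000000; V(3,+2) = 0.000000; V(3,+3) = 0.000000
Backward induction: V(k, j) = exp(-r*dt) * [p_u * V(k+1, j+1) + p_m * V(k+1, j) + p_d * V(k+1, j-1)]
  V(2,-2) = exp(-r*dt) * [p_u*30.608497 + p_m*56.738903 + p_d*73.070465] = 55.322717
  V(2,-1) = exp(-r*dt) * [p_u*0.000000 + p_m*30.608497 + p_d*56.738903] = 30.774970
  V(2,+0) = exp(-r*dt) * [p_u*0.000000 + p_m*0.000000 + p_d*30.608497] = 5.750506
  V(2,+1) = exp(-r*dt) * [p_u*0.000000 + p_m*0.000000 + p_d*0.000000] = 0.000000
  V(2,+2) = exp(-r*dt) * [p_u*0.000000 + p_m*0.000000 + p_d*0.000000] = 0.000000
  V(1,-1) = exp(-r*dt) * [p_u*5.750506 + p_m*30.774970 + p_d*55.322717] = 31.427503
  V(1,+0) = exp(-r*dt) * [p_u*0.000000 + p_m*5.750506 + p_d*30.774970] = 9.560895
  V(1,+1) = exp(-r*dt) * [p_u*0.000000 + p_m*0.000000 + p_d*5.750506] = 1.080364
  V(0,+0) = exp(-r*dt) * [p_u*1.080364 + p_m*9.560895 + p_d*31.427503] = 12.339623

Answer: Price = V(0,0) = 12.3396


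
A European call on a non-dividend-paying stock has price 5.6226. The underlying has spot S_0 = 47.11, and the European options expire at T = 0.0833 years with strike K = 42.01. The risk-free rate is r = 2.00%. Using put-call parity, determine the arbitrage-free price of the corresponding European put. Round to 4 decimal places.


Answer: Put price = 0.4527

Derivation:
Put-call parity: C - P = S_0 * exp(-qT) - K * exp(-rT).
S_0 * exp(-qT) = 47.1100 * 1.00000000 = 47.11000000
K * exp(-rT) = 42.0100 * 0.99833539 = 41.94006961
P = C - S*exp(-qT) + K*exp(-rT)
P = 5.6226 - 47.11000000 + 41.94006961 = 0.4527


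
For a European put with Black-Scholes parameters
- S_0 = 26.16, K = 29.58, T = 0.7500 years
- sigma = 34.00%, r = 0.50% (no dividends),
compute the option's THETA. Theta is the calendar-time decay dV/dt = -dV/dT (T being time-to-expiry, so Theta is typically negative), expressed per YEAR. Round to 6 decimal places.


d1 = -0.2573179872; d2 = -0.5517666245
phi(d1) = 0.3859510209; exp(-qT) = 1.0000000000; exp(-rT) = 0.9962570225
Theta = -S*exp(-qT)*phi(d1)*sigma/(2*sqrt(T)) + r*K*exp(-rT)*N(-d2) - q*S*exp(-qT)*N(-d1)
N(-d1) = 0.6015333460; N(-d2) = 0.7094458717; sqrt(T) = 0.8660254038
Term 1 = -26.1600 * 1.0000000000 * 0.3859510209 * 0.3400 / (2 * 0.8660254038) = -1.9819295977
Term 2 = 0.0050 * 29.5800 * 0.9962570225 * 0.7094458717 = 0.1045343049
Term 3 = 0 (no dividend yield, q = 0)
Theta = -1.9819295977 + (0.1045343049) + (0.0000000000) = -1.877395

Answer: Theta = -1.877395


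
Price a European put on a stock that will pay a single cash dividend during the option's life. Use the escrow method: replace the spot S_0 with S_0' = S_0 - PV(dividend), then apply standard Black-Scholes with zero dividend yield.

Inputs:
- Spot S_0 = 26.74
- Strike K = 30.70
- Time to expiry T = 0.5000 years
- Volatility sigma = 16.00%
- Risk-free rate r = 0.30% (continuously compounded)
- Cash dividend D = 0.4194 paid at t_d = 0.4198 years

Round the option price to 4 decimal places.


PV(D) = D * exp(-r * t_d) = 0.4194 * 0.99874139 = 0.41887214
S_0' = S_0 - PV(D) = 26.7400 - 0.41887214 = 26.32112786
d1 = (ln(S_0'/K) + (r + sigma^2/2)*T) / (sigma*sqrt(T)) = -1.29038765
d2 = d1 - sigma*sqrt(T) = -1.40352474
exp(-rT) = 0.99850112
N(-d1) = 0.90154195; N(-d2) = 0.91976979
P = K * exp(-rT) * N(-d2) - S_0' * N(-d1) = 30.7000 * 0.99850112 * 0.91976979 - 26.32112786 * 0.90154195 = 4.4650

Answer: Price = 4.4650


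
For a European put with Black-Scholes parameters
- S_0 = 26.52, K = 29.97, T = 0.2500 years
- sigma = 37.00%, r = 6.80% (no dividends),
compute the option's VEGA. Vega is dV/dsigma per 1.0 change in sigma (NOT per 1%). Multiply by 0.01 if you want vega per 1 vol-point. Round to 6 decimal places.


Answer: Vega = 4.721861

Derivation:
d1 = -0.4766768433; d2 = -0.6616768433
phi(d1) = 0.3560981301; exp(-qT) = 1.0000000000; exp(-rT) = 0.9831436846
Vega = S * exp(-qT) * phi(d1) * sqrt(T) = 26.5200 * 1.0000000000 * 0.3560981301 * 0.5000000000 = 4.721861


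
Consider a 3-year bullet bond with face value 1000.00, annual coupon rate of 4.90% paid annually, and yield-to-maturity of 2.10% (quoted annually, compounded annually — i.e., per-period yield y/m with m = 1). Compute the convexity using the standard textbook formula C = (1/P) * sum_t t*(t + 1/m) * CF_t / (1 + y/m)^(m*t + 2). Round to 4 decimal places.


Coupon per period c = face * coupon_rate / m = 49.000000
Periods per year m = 1; per-period yield y/m = 0.021000
Number of cashflows N = 3
Cashflows (t years, CF_t, discount factor 1/(1+y/m)^(m*t), PV):
  t = 1.0000: CF_t = 49.000000, DF = 0.979432, PV = 47.992165
  t = 2.0000: CF_t = 49.000000, DF = 0.959287, PV = 47.005058
  t = 3.0000: CF_t = 1049.000000, DF = 0.939556, PV = 985.594479
Price P = sum_t PV_t = 1080.591702
Convexity numerator sum_t t*(t + 1/m) * CF_t / (1+y/m)^(m*t + 2):
  t = 1.0000: term = 92.076510
  t = 2.0000: term = 270.548021
  t = 3.0000: term = 11345.614519
Convexity = (1/P) * sum = 11708.239050 / 1080.591702 = 10.835026

Answer: Convexity = 10.8350


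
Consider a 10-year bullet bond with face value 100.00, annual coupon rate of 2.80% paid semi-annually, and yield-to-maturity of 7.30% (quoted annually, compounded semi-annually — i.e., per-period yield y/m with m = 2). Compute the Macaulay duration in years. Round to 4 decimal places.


Coupon per period c = face * coupon_rate / m = 1.400000
Periods per year m = 2; per-period yield y/m = 0.036500
Number of cashflows N = 20
Cashflows (t years, CF_t, discount factor 1/(1+y/m)^(m*t), PV):
  t = 0.5000: CF_t = 1.400000, DF = 0.964785, PV = 1.350699
  t = 1.0000: CF_t = 1.400000, DF = 0.930811, PV = 1.303135
  t = 1.5000: CF_t = 1.400000, DF = 0.898033, PV = 1.257246
  t = 2.0000: CF_t = 1.400000, DF = 0.866409, PV = 1.212972
  t = 2.5000: CF_t = 1.400000, DF = 0.835898, PV = 1.170258
  t = 3.0000: CF_t = 1.400000, DF = 0.806462, PV = 1.129047
  t = 3.5000: CF_t = 1.400000, DF = 0.778063, PV = 1.089288
  t = 4.0000: CF_t = 1.400000, DF = 0.750664, PV = 1.050930
  t = 4.5000: CF_t = 1.400000, DF = 0.724230, PV = 1.013921
  t = 5.0000: CF_t = 1.400000, DF = 0.698726, PV = 0.978216
  t = 5.5000: CF_t = 1.400000, DF = 0.674121, PV = 0.943769
  t = 6.0000: CF_t = 1.400000, DF = 0.650382, PV = 0.910534
  t = 6.5000: CF_t = 1.400000, DF = 0.627479, PV = 0.878470
  t = 7.0000: CF_t = 1.400000, DF = 0.605382, PV = 0.847535
  t = 7.5000: CF_t = 1.400000, DF = 0.584064, PV = 0.817690
  t = 8.0000: CF_t = 1.400000, DF = 0.563496, PV = 0.788895
  t = 8.5000: CF_t = 1.400000, DF = 0.543653, PV = 0.761114
  t = 9.0000: CF_t = 1.400000, DF = 0.524508, PV = 0.734312
  t = 9.5000: CF_t = 1.400000, DF = 0.506038, PV = 0.708453
  t = 10.0000: CF_t = 101.400000, DF = 0.488218, PV = 49.505315
Price P = sum_t PV_t = 68.451800
Macaulay numerator sum_t t * PV_t:
  t * PV_t at t = 0.5000: 0.675350
  t * PV_t at t = 1.0000: 1.303135
  t * PV_t at t = 1.5000: 1.885868
  t * PV_t at t = 2.0000: 2.425944
  t * PV_t at t = 2.5000: 2.925644
  t * PV_t at t = 3.0000: 3.387142
  t * PV_t at t = 3.5000: 3.812510
  t * PV_t at t = 4.0000: 4.203718
  t * PV_t at t = 4.5000: 4.562646
  t * PV_t at t = 5.0000: 4.891082
  t * PV_t at t = 5.5000: 5.190729
  t * PV_t at t = 6.0000: 5.463206
  t * PV_t at t = 6.5000: 5.710057
  t * PV_t at t = 7.0000: 5.932746
  t * PV_t at t = 7.5000: 6.132672
  t * PV_t at t = 8.0000: 6.311159
  t * PV_t at t = 8.5000: 6.469471
  t * PV_t at t = 9.0000: 6.608806
  t * PV_t at t = 9.5000: 6.730306
  t * PV_t at t = 10.0000: 495.053148
Macaulay duration D = (sum_t t * PV_t) / P = 579.675340 / 68.451800 = 8.468372

Answer: Macaulay duration = 8.4684 years
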